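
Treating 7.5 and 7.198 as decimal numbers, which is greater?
7.5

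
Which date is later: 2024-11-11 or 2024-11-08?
2024-11-11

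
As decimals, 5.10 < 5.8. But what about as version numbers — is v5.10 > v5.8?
True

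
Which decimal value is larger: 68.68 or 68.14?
68.68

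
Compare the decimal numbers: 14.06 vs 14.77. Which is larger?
14.77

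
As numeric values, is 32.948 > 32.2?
True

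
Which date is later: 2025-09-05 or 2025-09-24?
2025-09-24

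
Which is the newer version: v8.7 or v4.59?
v8.7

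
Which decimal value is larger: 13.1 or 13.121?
13.121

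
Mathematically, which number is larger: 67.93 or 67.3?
67.93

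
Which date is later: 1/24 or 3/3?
3/3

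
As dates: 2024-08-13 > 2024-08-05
True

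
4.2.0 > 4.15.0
False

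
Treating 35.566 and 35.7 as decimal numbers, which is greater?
35.7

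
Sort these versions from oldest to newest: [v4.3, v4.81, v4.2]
[v4.2, v4.3, v4.81]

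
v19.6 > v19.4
True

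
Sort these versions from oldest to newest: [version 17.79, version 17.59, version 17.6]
[version 17.6, version 17.59, version 17.79]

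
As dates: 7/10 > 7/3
True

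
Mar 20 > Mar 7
True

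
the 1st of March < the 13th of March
True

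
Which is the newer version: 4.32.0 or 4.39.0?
4.39.0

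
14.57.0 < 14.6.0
False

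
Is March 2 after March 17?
No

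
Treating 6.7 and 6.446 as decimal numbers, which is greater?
6.7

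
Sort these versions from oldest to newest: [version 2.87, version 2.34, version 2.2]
[version 2.2, version 2.34, version 2.87]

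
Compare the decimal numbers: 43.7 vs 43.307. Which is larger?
43.7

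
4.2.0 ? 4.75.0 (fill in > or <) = <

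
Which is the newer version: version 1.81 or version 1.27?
version 1.81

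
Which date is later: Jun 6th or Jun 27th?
Jun 27th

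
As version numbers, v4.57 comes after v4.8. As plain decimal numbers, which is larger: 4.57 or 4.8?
4.8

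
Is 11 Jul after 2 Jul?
Yes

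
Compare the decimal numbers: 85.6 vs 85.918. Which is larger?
85.918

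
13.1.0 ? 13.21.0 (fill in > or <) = <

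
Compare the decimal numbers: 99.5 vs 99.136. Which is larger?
99.5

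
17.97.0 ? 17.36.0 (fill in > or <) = >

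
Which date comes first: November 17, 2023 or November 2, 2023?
November 2, 2023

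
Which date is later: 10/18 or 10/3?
10/18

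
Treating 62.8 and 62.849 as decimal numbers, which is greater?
62.849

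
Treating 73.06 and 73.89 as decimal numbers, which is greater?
73.89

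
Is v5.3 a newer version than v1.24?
Yes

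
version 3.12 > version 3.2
True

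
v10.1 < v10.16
True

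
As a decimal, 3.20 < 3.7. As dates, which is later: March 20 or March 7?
March 20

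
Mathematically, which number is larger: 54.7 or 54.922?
54.922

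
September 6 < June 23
False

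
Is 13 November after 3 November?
Yes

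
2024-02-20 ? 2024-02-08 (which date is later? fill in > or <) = >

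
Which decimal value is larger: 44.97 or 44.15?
44.97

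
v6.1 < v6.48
True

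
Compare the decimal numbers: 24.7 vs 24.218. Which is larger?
24.7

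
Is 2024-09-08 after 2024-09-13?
No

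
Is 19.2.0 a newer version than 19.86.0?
No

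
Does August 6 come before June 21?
No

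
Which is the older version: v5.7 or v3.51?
v3.51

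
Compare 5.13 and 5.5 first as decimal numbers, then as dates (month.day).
As decimals: 5.13 < 5.5. As dates: 5/13 is later than 5/5 (day 13 > day 5).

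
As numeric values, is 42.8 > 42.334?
True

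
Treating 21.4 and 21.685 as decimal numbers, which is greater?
21.685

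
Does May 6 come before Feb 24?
No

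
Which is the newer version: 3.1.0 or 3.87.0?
3.87.0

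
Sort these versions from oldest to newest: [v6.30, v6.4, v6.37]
[v6.4, v6.30, v6.37]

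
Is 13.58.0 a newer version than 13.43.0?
Yes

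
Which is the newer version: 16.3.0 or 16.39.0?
16.39.0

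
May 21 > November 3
False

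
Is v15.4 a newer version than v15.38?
No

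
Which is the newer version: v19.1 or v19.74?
v19.74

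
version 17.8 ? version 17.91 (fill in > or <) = <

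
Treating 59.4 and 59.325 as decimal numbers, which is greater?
59.4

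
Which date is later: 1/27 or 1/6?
1/27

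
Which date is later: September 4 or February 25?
September 4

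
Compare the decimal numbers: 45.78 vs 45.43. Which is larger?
45.78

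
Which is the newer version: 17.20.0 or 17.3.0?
17.20.0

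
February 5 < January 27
False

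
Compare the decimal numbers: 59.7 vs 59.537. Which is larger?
59.7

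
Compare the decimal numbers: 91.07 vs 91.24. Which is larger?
91.24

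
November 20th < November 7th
False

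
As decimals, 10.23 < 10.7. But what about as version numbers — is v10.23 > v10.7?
True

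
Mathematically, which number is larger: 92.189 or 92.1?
92.189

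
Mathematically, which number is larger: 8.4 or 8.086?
8.4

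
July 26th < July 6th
False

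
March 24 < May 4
True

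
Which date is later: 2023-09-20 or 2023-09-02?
2023-09-20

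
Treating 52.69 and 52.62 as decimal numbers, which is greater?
52.69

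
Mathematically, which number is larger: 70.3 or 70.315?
70.315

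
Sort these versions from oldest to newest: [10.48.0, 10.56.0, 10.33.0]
[10.33.0, 10.48.0, 10.56.0]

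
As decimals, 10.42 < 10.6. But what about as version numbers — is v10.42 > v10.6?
True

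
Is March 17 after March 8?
Yes. Day 17 comes after day 8 in March — this is a date comparison, not a decimal one (the decimal 3.17 would be smaller than 3.8).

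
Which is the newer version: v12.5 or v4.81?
v12.5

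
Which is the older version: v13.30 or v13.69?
v13.30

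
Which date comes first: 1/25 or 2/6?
1/25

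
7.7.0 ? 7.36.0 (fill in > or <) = <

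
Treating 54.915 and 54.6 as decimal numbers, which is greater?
54.915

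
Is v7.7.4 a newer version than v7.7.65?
No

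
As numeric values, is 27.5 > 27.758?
False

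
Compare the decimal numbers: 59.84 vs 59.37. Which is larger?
59.84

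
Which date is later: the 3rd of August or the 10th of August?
the 10th of August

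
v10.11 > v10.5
True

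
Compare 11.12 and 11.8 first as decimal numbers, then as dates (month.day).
As decimals: 11.12 < 11.8. As dates: 11/12 is later than 11/8 (day 12 > day 8).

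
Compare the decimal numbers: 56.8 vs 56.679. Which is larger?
56.8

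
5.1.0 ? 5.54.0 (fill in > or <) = <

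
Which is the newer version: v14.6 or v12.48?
v14.6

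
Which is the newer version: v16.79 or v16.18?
v16.79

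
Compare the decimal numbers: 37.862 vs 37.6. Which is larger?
37.862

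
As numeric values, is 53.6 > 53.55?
True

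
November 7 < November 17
True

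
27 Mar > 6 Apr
False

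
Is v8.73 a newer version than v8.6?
Yes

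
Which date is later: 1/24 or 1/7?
1/24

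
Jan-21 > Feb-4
False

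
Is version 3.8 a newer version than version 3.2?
Yes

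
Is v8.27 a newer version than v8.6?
Yes. Version numbers are compared segment by segment as integers, not as decimals: minor version 27 > 6, so v8.27 > v8.6 (even though the decimal 8.27 < 8.6).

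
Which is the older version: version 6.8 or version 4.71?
version 4.71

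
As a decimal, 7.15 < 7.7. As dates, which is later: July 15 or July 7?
July 15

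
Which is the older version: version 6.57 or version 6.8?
version 6.8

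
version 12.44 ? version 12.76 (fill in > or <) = <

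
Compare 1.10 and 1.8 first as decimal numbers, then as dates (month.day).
As decimals: 1.10 < 1.8. As dates: 1/10 is later than 1/8 (day 10 > day 8).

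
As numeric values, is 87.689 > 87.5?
True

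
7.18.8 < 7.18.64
True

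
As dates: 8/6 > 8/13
False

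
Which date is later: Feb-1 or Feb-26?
Feb-26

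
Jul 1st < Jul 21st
True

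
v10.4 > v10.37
False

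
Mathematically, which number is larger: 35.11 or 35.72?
35.72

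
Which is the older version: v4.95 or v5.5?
v4.95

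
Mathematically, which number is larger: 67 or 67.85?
67.85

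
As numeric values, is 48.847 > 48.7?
True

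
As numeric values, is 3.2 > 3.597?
False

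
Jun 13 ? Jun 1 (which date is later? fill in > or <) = >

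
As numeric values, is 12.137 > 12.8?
False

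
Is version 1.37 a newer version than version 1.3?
Yes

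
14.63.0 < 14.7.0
False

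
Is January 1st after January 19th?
No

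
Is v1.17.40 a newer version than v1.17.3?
Yes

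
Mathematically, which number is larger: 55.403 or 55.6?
55.6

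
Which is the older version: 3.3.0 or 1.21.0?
1.21.0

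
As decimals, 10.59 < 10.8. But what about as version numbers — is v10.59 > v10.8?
True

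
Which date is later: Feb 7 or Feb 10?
Feb 10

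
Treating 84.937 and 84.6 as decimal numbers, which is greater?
84.937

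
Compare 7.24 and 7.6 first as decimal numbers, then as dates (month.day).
As decimals: 7.24 < 7.6. As dates: 7/24 is later than 7/6 (day 24 > day 6).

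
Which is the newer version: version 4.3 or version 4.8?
version 4.8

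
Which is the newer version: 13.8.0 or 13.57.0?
13.57.0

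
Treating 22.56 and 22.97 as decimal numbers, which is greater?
22.97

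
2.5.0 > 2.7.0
False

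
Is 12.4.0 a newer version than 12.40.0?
No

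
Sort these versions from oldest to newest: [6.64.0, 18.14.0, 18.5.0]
[6.64.0, 18.5.0, 18.14.0]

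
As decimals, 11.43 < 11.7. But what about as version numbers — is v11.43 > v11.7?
True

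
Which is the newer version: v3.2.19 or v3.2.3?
v3.2.19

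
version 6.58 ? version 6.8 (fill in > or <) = >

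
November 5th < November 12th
True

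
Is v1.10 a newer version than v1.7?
Yes. Version numbers are compared segment by segment as integers, not as decimals: minor version 10 > 7, so v1.10 > v1.7 (even though the decimal 1.10 < 1.7).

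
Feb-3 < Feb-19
True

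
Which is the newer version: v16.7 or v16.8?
v16.8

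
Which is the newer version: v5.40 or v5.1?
v5.40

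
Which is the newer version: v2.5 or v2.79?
v2.79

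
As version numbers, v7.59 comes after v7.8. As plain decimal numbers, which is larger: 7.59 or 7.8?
7.8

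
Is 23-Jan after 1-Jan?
Yes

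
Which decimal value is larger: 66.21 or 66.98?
66.98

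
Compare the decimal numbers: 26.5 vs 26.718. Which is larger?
26.718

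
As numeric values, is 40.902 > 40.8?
True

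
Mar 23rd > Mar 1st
True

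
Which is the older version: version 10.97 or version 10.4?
version 10.4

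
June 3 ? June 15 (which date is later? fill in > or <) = <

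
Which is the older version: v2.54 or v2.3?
v2.3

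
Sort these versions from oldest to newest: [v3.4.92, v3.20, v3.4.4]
[v3.4.4, v3.4.92, v3.20]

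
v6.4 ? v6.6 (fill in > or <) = <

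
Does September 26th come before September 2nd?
No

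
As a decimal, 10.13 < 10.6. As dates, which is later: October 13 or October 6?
October 13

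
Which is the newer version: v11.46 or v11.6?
v11.46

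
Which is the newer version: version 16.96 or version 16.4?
version 16.96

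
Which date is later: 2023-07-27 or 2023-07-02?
2023-07-27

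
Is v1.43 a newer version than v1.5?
Yes. Version numbers are compared segment by segment as integers, not as decimals: minor version 43 > 5, so v1.43 > v1.5 (even though the decimal 1.43 < 1.5).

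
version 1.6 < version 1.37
True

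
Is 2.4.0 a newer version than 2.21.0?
No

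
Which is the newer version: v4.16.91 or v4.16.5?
v4.16.91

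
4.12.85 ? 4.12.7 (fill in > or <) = >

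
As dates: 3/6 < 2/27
False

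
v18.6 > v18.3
True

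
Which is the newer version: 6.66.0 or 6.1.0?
6.66.0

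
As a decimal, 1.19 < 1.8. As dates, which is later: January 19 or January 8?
January 19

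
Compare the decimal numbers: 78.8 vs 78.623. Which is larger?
78.8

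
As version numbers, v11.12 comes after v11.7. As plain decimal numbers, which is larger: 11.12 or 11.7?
11.7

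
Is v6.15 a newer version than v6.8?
Yes. Version numbers are compared segment by segment as integers, not as decimals: minor version 15 > 8, so v6.15 > v6.8 (even though the decimal 6.15 < 6.8).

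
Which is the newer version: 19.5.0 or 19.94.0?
19.94.0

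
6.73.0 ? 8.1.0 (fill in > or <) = <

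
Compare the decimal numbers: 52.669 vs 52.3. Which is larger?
52.669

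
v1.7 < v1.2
False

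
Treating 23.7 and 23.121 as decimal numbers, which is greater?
23.7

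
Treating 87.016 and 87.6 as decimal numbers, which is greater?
87.6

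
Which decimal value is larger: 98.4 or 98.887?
98.887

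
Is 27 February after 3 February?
Yes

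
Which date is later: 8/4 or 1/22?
8/4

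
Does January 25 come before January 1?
No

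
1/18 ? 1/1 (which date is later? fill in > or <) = >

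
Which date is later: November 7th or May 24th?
November 7th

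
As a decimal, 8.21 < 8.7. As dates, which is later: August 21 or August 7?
August 21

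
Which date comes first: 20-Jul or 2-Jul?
2-Jul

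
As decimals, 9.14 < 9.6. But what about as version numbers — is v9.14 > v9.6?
True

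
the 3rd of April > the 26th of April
False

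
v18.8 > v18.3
True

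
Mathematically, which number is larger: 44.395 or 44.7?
44.7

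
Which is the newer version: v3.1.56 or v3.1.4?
v3.1.56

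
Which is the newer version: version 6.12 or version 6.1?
version 6.12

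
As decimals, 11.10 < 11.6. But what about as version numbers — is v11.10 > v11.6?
True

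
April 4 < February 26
False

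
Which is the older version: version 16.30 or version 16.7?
version 16.7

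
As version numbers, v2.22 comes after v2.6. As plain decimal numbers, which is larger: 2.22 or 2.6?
2.6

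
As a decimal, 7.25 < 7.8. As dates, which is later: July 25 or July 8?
July 25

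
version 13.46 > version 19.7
False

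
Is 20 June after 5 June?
Yes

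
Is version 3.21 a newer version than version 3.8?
Yes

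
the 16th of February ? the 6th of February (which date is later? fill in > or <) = >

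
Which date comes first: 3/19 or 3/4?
3/4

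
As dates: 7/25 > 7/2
True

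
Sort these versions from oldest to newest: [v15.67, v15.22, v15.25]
[v15.22, v15.25, v15.67]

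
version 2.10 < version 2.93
True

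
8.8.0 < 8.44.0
True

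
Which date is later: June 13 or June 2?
June 13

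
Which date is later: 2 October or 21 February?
2 October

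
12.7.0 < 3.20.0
False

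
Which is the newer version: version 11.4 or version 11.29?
version 11.29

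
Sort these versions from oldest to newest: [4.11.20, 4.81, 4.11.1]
[4.11.1, 4.11.20, 4.81]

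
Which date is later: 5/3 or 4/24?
5/3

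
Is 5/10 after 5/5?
Yes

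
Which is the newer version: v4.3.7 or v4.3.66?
v4.3.66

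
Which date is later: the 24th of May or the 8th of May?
the 24th of May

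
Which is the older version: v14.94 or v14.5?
v14.5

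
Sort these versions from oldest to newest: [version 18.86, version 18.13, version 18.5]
[version 18.5, version 18.13, version 18.86]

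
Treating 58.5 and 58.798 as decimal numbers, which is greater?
58.798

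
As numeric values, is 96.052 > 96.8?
False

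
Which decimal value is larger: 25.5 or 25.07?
25.5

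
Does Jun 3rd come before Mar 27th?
No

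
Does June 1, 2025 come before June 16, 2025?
Yes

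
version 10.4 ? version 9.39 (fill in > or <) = >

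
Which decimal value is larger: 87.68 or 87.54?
87.68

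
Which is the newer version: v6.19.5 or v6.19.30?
v6.19.30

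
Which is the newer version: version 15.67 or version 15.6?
version 15.67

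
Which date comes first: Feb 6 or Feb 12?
Feb 6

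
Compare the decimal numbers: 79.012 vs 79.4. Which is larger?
79.4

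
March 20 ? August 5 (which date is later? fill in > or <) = <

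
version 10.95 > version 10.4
True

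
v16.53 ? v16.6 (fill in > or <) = >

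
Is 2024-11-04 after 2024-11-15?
No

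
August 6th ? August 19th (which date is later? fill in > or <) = <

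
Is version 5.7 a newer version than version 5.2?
Yes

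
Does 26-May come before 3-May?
No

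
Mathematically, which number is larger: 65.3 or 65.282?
65.3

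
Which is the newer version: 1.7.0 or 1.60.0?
1.60.0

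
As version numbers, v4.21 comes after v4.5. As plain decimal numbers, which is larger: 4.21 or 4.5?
4.5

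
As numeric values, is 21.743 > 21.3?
True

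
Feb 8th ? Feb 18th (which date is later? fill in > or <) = <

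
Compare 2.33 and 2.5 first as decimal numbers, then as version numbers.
As decimals: 2.33 < 2.5. As versions: v2.33 > v2.5 (minor version 33 > 5).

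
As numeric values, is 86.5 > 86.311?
True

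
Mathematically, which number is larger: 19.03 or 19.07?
19.07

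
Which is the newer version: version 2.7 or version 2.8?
version 2.8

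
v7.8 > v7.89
False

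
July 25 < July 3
False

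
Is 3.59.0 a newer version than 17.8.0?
No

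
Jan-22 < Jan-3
False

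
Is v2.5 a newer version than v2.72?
No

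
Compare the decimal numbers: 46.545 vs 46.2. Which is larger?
46.545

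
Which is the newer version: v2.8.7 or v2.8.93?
v2.8.93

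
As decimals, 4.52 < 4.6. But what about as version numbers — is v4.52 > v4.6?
True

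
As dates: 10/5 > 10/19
False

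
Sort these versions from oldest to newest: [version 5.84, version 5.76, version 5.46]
[version 5.46, version 5.76, version 5.84]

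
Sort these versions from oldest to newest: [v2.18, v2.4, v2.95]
[v2.4, v2.18, v2.95]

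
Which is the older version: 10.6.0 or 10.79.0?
10.6.0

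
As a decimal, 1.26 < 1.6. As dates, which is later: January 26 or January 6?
January 26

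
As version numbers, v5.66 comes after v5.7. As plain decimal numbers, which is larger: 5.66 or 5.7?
5.7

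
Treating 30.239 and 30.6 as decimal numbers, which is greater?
30.6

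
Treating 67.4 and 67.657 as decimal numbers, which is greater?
67.657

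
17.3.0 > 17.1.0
True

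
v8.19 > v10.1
False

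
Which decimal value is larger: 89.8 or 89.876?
89.876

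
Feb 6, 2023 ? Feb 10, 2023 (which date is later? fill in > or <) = <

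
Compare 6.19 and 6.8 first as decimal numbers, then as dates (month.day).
As decimals: 6.19 < 6.8. As dates: 6/19 is later than 6/8 (day 19 > day 8).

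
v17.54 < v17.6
False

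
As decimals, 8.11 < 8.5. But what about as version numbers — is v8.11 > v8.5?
True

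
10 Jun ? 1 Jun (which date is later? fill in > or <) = >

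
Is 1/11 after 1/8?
Yes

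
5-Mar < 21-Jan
False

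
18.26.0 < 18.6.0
False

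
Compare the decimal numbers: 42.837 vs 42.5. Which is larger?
42.837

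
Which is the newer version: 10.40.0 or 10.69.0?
10.69.0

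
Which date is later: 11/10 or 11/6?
11/10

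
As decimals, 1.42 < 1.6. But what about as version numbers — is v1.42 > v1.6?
True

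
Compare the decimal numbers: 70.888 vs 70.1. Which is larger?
70.888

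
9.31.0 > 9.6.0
True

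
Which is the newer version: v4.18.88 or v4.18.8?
v4.18.88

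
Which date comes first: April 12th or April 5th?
April 5th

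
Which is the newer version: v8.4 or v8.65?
v8.65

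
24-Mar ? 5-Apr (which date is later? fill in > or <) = <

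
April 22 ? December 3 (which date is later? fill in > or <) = <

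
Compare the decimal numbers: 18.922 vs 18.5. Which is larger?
18.922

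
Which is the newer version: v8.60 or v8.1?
v8.60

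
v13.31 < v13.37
True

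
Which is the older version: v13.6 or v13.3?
v13.3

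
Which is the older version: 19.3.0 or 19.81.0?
19.3.0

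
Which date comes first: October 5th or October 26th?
October 5th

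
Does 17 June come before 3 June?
No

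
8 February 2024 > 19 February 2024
False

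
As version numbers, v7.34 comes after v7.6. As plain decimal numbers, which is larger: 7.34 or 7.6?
7.6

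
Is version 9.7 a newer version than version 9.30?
No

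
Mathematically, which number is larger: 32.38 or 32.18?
32.38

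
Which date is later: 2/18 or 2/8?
2/18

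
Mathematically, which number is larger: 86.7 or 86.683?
86.7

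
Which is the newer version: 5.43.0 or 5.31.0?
5.43.0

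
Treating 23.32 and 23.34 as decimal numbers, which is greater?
23.34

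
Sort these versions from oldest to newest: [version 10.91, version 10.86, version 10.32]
[version 10.32, version 10.86, version 10.91]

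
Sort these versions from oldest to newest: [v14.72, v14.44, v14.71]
[v14.44, v14.71, v14.72]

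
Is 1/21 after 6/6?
No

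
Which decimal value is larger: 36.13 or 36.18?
36.18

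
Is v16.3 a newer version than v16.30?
No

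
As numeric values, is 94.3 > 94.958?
False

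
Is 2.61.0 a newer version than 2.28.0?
Yes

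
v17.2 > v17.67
False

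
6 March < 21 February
False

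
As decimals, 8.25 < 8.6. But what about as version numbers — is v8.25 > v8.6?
True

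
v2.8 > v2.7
True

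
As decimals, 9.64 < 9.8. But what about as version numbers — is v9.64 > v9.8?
True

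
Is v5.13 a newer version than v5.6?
Yes. Version numbers are compared segment by segment as integers, not as decimals: minor version 13 > 6, so v5.13 > v5.6 (even though the decimal 5.13 < 5.6).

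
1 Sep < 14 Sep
True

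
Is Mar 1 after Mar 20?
No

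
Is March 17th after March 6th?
Yes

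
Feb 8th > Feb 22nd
False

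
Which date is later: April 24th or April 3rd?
April 24th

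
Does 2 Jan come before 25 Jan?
Yes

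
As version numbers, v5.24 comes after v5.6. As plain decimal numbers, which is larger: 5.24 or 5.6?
5.6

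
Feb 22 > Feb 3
True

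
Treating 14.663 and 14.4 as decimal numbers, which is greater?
14.663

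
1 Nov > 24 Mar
True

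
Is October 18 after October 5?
Yes. Day 18 comes after day 5 in October — this is a date comparison, not a decimal one (the decimal 10.18 would be smaller than 10.5).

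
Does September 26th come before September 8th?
No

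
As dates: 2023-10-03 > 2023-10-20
False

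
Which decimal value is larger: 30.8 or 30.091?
30.8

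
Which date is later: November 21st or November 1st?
November 21st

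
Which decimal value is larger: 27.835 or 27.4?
27.835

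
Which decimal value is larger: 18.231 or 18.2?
18.231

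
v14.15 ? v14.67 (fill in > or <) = <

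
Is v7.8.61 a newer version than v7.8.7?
Yes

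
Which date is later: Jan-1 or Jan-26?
Jan-26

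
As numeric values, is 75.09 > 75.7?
False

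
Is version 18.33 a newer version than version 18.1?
Yes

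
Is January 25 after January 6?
Yes. Day 25 comes after day 6 in January — this is a date comparison, not a decimal one (the decimal 1.25 would be smaller than 1.6).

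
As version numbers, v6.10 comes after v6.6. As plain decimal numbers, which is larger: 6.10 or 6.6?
6.6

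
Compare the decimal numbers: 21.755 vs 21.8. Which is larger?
21.8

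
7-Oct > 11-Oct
False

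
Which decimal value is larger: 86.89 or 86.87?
86.89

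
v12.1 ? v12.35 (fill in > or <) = <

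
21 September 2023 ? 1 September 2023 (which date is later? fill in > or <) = >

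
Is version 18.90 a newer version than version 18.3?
Yes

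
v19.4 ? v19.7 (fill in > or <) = <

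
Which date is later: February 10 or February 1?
February 10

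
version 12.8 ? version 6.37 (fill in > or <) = >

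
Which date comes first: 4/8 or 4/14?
4/8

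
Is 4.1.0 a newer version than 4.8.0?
No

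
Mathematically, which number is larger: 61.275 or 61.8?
61.8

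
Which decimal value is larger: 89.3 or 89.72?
89.72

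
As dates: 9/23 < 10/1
True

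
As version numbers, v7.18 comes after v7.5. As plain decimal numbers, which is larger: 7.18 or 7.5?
7.5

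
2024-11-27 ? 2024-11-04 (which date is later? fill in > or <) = >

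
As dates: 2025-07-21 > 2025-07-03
True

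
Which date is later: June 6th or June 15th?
June 15th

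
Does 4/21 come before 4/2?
No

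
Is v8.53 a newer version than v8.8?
Yes. Version numbers are compared segment by segment as integers, not as decimals: minor version 53 > 8, so v8.53 > v8.8 (even though the decimal 8.53 < 8.8).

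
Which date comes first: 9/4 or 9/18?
9/4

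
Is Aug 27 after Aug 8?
Yes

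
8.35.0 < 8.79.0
True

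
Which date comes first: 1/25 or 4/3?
1/25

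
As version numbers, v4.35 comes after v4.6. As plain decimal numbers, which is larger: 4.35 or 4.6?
4.6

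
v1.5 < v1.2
False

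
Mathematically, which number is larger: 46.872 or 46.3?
46.872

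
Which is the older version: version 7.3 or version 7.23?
version 7.3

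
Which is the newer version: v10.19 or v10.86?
v10.86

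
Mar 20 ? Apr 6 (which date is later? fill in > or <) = <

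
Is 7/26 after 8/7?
No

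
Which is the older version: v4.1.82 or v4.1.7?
v4.1.7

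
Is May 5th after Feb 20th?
Yes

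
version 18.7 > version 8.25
True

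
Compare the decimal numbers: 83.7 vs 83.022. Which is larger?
83.7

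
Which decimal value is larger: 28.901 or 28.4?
28.901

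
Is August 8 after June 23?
Yes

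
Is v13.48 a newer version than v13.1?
Yes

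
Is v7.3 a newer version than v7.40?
No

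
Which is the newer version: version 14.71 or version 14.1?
version 14.71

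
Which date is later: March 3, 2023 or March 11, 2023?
March 11, 2023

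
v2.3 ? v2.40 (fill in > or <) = <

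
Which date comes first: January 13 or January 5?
January 5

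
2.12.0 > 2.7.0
True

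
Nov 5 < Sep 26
False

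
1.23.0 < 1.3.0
False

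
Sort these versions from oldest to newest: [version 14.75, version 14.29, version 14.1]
[version 14.1, version 14.29, version 14.75]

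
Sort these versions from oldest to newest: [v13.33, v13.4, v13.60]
[v13.4, v13.33, v13.60]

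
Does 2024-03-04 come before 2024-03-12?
Yes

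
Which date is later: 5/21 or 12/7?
12/7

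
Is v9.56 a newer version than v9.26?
Yes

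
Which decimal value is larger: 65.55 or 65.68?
65.68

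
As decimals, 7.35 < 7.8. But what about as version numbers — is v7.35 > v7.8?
True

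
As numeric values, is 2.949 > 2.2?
True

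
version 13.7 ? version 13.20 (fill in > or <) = <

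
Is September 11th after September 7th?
Yes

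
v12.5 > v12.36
False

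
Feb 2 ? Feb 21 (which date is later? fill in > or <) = <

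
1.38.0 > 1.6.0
True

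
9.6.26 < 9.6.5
False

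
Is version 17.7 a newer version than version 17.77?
No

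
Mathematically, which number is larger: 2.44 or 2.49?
2.49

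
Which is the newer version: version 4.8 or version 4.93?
version 4.93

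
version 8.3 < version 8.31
True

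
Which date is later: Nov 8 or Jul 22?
Nov 8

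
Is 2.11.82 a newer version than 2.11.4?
Yes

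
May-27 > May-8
True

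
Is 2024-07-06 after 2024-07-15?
No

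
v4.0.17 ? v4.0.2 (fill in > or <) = >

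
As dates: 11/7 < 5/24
False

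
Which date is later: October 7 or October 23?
October 23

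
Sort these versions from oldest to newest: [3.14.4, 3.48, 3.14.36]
[3.14.4, 3.14.36, 3.48]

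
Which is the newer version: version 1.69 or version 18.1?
version 18.1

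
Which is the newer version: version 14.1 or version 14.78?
version 14.78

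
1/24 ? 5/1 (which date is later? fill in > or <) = <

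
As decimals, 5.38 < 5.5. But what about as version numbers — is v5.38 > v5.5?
True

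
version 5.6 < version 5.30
True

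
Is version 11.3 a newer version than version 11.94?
No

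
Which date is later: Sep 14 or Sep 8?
Sep 14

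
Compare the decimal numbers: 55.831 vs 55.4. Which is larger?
55.831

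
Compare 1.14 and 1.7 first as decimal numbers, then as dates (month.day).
As decimals: 1.14 < 1.7. As dates: 1/14 is later than 1/7 (day 14 > day 7).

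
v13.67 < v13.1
False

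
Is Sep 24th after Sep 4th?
Yes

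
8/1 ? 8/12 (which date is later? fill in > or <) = <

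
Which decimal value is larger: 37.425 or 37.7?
37.7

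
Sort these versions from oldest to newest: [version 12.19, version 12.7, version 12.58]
[version 12.7, version 12.19, version 12.58]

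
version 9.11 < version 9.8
False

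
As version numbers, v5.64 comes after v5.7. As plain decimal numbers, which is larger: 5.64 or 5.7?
5.7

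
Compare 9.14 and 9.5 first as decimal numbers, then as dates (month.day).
As decimals: 9.14 < 9.5. As dates: 9/14 is later than 9/5 (day 14 > day 5).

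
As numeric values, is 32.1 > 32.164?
False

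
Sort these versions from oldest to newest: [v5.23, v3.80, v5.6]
[v3.80, v5.6, v5.23]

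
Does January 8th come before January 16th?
Yes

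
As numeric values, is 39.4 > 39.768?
False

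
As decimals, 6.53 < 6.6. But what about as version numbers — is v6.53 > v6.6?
True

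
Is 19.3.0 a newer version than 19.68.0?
No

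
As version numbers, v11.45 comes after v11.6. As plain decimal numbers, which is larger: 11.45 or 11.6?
11.6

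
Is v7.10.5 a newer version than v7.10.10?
No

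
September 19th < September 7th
False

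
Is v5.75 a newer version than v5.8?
Yes. Version numbers are compared segment by segment as integers, not as decimals: minor version 75 > 8, so v5.75 > v5.8 (even though the decimal 5.75 < 5.8).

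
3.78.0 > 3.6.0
True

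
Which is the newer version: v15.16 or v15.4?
v15.16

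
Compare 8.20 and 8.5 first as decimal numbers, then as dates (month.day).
As decimals: 8.20 < 8.5. As dates: 8/20 is later than 8/5 (day 20 > day 5).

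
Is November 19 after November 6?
Yes. Day 19 comes after day 6 in November — this is a date comparison, not a decimal one (the decimal 11.19 would be smaller than 11.6).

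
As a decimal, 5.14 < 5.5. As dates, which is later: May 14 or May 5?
May 14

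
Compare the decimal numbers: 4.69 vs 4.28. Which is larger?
4.69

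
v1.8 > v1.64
False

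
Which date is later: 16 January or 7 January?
16 January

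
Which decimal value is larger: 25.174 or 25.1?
25.174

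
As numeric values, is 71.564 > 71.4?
True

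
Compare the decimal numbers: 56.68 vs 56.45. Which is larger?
56.68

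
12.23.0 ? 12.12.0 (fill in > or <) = >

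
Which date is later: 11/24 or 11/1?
11/24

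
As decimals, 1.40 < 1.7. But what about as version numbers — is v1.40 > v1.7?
True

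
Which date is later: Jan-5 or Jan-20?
Jan-20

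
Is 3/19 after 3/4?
Yes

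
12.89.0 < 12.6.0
False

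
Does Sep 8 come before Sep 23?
Yes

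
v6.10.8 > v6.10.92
False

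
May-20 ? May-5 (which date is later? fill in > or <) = >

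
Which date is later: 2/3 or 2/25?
2/25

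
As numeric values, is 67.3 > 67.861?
False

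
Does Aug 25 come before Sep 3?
Yes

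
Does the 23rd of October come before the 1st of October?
No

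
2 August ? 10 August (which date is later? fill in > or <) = <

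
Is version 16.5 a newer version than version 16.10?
No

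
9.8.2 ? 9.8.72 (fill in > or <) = <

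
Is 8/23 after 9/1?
No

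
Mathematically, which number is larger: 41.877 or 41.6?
41.877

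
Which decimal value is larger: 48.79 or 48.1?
48.79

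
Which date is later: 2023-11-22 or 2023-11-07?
2023-11-22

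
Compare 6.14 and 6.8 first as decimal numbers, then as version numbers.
As decimals: 6.14 < 6.8. As versions: v6.14 > v6.8 (minor version 14 > 8).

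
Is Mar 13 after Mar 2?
Yes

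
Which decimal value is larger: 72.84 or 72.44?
72.84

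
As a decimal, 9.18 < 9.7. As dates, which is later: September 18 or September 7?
September 18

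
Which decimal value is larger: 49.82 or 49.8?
49.82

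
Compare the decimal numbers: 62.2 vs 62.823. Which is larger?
62.823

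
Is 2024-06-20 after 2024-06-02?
Yes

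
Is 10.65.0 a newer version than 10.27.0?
Yes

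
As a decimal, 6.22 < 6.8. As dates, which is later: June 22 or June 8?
June 22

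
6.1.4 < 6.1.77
True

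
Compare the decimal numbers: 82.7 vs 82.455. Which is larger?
82.7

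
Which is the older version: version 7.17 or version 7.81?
version 7.17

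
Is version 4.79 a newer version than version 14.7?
No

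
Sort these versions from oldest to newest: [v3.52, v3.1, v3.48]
[v3.1, v3.48, v3.52]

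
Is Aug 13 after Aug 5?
Yes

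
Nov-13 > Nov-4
True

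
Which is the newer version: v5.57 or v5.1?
v5.57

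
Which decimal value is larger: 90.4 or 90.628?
90.628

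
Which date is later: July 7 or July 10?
July 10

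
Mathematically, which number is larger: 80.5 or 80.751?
80.751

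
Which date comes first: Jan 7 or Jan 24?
Jan 7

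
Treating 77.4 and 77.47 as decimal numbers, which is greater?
77.47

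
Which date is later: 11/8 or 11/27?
11/27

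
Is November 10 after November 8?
Yes. Day 10 comes after day 8 in November — this is a date comparison, not a decimal one (the decimal 11.10 would be smaller than 11.8).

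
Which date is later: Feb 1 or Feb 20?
Feb 20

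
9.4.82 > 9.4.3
True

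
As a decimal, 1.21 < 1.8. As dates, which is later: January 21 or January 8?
January 21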